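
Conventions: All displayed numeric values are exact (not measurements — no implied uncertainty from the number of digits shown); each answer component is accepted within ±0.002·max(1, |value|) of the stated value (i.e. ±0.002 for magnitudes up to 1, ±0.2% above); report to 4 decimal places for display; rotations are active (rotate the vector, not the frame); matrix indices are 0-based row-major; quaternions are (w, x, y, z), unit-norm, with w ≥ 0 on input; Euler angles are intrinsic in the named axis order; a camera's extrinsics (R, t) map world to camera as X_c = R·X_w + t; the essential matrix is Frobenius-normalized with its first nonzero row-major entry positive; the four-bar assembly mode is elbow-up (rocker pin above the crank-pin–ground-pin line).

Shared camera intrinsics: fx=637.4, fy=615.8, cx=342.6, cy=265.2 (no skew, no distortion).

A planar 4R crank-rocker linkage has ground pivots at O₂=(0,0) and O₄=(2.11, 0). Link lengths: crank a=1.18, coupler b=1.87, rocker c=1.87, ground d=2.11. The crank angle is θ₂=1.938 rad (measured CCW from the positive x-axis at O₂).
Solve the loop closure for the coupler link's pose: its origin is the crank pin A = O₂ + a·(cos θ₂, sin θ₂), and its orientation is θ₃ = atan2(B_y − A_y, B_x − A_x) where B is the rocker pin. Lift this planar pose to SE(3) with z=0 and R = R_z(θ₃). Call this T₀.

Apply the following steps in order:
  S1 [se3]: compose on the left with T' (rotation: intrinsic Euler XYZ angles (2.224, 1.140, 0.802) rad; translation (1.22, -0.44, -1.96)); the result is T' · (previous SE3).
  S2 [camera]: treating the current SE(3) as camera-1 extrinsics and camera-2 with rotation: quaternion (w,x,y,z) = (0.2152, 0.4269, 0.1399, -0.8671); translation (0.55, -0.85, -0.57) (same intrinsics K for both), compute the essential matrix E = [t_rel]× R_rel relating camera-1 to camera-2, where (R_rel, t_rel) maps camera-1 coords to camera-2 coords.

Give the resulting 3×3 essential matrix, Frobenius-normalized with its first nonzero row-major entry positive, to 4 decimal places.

matrix = [0.0050 0.6878 -0.1586; 0.5971 0.0603 0.3276; 0.1582 0.0578 0.0770]

source (fourbar_fk): coupler pose = R=[0.9462 -0.3237 0.0000; 0.3237 0.9462 0.0000; 0.0000 0.0000 1.0000], t=(-0.4236, 1.1013, 0.0000)
after S1 (compose_se3): R=[0.1775 -0.3780 0.9086; -0.2433 -0.9115 -0.3316; 0.9536 -0.1622 -0.2538], t=(0.7664, -1.5040, -2.1935)
after S2 (essential): [0.0050 0.6878 -0.1586; 0.5971 0.0603 0.3276; 0.1582 0.0578 0.0770]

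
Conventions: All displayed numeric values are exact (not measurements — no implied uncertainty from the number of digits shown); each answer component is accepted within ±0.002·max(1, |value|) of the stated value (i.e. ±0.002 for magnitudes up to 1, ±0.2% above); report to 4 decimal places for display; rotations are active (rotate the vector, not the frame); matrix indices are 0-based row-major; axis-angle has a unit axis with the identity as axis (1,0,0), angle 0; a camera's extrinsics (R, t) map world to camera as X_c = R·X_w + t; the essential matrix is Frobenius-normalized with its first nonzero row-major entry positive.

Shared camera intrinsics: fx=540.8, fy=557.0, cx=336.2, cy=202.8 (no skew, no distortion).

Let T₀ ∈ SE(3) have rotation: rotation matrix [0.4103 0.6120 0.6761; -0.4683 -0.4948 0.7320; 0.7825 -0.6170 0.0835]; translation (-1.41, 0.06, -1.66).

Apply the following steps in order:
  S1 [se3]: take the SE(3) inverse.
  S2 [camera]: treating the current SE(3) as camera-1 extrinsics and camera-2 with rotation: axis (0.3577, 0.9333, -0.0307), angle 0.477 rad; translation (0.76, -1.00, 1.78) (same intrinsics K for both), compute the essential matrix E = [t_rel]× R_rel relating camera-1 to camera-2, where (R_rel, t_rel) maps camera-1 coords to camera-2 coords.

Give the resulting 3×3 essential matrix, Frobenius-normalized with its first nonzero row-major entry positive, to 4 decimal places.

after S1 (invert_se3): R=[0.4103 -0.4683 0.7825; 0.6120 -0.4948 -0.6170; 0.6761 0.7320 0.0835], t=(1.9056, -0.1317, 1.0481)
after S2 (essential): [0.0962 0.4046 -0.2516; 0.4918 -0.3553 0.2146; 0.4989 0.2673 -0.1710]

matrix = [0.0962 0.4046 -0.2516; 0.4918 -0.3553 0.2146; 0.4989 0.2673 -0.1710]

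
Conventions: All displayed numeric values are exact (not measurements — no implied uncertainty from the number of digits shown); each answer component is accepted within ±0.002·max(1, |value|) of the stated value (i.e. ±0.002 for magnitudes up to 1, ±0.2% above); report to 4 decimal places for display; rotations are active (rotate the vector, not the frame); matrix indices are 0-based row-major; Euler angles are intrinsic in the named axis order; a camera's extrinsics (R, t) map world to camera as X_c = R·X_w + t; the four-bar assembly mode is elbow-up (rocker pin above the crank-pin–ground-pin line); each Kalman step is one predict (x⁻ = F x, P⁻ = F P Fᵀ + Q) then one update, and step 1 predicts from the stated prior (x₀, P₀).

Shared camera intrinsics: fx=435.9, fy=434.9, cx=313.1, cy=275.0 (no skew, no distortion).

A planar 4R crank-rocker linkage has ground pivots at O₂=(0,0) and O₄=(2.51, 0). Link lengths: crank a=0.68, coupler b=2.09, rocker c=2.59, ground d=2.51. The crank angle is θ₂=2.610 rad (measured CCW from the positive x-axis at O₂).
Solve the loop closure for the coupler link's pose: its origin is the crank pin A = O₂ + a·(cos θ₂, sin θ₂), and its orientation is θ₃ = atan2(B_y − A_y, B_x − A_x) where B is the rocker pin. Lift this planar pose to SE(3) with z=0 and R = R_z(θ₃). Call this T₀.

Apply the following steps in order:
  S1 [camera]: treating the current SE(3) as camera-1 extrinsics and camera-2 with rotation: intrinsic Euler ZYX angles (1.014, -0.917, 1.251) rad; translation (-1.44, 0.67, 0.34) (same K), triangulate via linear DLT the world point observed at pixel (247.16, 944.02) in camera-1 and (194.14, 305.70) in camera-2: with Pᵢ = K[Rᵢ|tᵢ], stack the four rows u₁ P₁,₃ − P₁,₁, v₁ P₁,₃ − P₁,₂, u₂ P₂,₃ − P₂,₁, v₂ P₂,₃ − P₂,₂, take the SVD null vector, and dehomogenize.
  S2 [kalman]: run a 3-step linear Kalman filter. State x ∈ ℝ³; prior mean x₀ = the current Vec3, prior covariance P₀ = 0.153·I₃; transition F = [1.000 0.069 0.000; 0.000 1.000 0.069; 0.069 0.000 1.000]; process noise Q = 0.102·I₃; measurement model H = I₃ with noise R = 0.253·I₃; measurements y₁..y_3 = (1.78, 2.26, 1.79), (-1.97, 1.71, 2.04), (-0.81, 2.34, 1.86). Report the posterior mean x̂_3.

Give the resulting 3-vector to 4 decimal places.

source (fourbar_fk): coupler pose = R=[0.6534 -0.7570 0.0000; 0.7570 0.6534 0.0000; 0.0000 0.0000 1.0000], t=(-0.5862, 0.3447, 0.0000)
after S1 (triangulate): (1.4947, 0.7731, 1.2880)
after S2 (kf_track): (-0.3077, 2.0304, 1.8389)

result = (-0.3077, 2.0304, 1.8389)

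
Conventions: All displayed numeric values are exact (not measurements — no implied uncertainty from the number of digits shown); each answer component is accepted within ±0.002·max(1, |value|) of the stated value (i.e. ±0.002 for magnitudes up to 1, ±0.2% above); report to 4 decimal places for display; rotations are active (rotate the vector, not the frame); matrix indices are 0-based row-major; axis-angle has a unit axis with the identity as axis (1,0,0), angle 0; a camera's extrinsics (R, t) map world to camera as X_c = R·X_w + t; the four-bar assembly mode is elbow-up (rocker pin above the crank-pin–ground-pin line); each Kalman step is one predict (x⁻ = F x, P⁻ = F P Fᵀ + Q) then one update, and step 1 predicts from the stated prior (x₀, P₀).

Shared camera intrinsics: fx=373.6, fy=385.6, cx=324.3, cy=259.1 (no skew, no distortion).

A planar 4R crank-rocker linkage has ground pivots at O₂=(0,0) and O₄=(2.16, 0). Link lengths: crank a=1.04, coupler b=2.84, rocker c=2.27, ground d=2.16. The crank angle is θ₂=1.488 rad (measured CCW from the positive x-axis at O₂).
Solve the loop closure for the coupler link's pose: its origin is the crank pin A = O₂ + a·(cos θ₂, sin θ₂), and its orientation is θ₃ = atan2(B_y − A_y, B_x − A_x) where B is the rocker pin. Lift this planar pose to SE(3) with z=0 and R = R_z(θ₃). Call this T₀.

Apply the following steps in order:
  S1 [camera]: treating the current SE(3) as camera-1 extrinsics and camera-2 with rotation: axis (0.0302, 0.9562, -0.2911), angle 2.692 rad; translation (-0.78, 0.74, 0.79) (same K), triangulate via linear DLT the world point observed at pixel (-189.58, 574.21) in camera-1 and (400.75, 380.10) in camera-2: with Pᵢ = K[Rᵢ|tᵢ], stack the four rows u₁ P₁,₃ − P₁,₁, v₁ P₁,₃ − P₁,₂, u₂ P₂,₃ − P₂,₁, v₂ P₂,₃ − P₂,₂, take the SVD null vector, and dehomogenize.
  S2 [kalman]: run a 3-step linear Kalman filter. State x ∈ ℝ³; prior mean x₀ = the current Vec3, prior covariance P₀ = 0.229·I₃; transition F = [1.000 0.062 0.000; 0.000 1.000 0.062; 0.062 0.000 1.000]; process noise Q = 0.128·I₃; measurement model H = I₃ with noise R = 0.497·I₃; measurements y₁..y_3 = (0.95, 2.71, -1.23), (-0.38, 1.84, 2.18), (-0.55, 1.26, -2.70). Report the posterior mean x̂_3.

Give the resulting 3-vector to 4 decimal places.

source (fourbar_fk): coupler pose = R=[0.9104 -0.4138 0.0000; 0.4138 0.9104 0.0000; 0.0000 0.0000 1.0000], t=(0.0860, 1.0364, 0.0000)
after S1 (triangulate): (-0.9408, -0.2850, 0.4744)
after S2 (kf_track): (-0.3158, 1.2889, -0.6411)

result = (-0.3158, 1.2889, -0.6411)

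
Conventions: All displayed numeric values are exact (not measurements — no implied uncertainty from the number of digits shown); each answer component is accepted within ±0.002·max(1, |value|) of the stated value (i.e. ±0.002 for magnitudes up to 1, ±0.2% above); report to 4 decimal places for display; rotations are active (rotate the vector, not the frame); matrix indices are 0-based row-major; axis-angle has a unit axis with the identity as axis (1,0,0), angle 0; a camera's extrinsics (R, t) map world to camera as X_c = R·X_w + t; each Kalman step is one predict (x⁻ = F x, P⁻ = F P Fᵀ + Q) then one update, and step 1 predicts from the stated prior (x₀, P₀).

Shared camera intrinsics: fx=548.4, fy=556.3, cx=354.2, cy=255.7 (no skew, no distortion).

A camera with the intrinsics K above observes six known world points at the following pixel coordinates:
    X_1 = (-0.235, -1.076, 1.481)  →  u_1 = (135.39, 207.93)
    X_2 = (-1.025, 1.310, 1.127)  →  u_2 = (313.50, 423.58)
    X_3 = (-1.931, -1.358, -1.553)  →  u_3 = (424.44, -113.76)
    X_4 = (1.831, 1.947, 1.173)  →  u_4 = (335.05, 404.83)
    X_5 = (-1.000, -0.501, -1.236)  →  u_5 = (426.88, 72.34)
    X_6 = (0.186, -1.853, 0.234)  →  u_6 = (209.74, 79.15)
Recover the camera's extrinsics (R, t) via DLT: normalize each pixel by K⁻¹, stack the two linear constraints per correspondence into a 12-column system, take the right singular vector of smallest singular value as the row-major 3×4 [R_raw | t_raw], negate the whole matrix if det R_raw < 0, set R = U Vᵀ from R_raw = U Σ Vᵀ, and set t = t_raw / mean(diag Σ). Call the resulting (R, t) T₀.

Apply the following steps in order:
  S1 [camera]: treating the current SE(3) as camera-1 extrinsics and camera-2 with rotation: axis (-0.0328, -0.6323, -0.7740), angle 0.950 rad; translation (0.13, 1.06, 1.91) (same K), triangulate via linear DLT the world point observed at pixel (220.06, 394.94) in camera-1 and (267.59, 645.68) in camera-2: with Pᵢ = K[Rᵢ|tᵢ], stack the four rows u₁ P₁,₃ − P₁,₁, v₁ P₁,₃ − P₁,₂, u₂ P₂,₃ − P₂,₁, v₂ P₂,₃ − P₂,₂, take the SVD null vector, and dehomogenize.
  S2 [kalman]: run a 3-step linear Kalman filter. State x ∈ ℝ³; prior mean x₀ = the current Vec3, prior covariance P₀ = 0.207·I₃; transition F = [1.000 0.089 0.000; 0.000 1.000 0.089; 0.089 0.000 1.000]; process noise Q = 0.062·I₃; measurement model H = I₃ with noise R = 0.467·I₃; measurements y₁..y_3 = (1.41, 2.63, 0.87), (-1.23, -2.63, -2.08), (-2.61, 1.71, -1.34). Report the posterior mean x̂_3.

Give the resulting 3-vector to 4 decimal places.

result = (-1.0179, 0.5569, -0.3498)

source (pnp_recover): camera pose = R=[-0.0865 0.5606 -0.8236; 0.0231 0.8276 0.5609; 0.9960 0.0295 -0.0845], t=(-0.2200, -0.3700, 5.4600)
after S1 (triangulate): (-0.4276, 0.7570, 1.7508)
after S2 (kf_track): (-1.0179, 0.5569, -0.3498)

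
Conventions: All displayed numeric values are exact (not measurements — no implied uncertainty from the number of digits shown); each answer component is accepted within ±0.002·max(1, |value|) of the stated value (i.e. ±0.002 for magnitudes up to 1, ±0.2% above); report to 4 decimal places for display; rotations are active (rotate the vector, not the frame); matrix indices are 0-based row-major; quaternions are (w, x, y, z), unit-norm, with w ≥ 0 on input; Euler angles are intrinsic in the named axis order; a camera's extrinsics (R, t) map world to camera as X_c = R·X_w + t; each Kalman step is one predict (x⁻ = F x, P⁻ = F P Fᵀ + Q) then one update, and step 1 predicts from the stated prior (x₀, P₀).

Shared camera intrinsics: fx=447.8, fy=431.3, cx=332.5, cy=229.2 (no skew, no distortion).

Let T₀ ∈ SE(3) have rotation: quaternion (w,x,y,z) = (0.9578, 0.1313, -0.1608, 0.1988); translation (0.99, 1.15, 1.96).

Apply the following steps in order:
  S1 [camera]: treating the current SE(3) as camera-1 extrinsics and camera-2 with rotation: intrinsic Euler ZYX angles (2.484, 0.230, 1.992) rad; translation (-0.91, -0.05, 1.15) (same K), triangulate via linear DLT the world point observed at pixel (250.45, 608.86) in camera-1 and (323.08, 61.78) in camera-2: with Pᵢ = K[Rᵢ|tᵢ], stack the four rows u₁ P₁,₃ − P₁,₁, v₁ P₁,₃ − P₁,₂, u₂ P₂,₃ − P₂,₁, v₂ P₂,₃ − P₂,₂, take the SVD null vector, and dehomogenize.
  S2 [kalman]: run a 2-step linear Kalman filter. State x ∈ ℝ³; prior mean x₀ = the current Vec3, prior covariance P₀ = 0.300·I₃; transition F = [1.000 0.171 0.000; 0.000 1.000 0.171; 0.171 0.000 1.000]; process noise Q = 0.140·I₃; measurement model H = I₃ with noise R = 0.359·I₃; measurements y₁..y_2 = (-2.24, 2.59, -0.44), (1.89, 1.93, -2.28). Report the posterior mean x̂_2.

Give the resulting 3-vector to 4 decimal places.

after S1 (triangulate): (-1.2719, 0.4649, -0.2387)
after S2 (kf_track): (0.1482, 1.7750, -1.3601)

result = (0.1482, 1.7750, -1.3601)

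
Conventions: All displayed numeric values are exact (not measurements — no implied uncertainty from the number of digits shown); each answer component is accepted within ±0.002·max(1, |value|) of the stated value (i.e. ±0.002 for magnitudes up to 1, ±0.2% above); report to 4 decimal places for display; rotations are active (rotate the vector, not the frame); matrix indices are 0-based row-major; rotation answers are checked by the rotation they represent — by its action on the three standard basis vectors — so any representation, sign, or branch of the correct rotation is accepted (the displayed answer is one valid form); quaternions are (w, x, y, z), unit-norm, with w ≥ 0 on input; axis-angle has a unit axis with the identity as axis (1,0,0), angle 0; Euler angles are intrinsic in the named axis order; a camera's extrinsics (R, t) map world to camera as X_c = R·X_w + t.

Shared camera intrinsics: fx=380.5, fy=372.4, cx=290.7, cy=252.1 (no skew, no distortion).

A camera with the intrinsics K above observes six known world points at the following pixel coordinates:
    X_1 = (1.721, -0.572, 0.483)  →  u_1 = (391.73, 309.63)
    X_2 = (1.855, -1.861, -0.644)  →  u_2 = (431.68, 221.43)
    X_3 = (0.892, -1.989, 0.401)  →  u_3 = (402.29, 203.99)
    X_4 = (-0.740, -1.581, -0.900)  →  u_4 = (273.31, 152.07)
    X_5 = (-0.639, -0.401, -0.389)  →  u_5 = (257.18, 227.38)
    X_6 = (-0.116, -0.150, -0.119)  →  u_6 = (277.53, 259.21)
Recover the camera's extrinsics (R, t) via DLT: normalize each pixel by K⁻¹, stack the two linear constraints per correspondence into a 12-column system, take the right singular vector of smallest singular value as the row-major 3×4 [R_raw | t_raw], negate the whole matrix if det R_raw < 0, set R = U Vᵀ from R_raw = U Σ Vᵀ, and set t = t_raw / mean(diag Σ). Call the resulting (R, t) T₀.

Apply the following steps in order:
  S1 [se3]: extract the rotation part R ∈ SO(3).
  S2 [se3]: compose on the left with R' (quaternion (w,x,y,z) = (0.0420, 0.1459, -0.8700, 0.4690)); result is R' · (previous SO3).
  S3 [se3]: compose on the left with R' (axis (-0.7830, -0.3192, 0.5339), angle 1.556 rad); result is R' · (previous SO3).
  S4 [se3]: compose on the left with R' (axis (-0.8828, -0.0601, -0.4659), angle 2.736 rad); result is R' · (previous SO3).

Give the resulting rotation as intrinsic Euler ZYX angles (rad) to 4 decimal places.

source (pnp_recover): camera pose = R=[0.6214 -0.5452 0.5627; 0.5254 0.8227 0.2169; -0.5812 0.1609 0.7977], t=(-0.1599, 0.3298, 6.3249)
after S1 (rot_of_se3): [0.6214 -0.5452 0.5627; 0.5254 0.8227 0.2169; -0.5812 0.1609 0.7977]
after S2 (compose_so3): [-0.7839 0.2890 -0.5495; 0.6201 0.4094 -0.6693; 0.0316 -0.8654 -0.5001]
after S3 (compose_so3): [-0.6865 0.6937 0.2180; -0.5207 -0.2596 -0.8133; -0.5076 -0.6718 0.5394]
after S4 (compose_so3): [-0.9331 -0.1885 0.3064; 0.3271 -0.0902 0.9407; -0.1497 0.9779 0.1458]

rotation (euler_zyx) = (2.8044, 0.1502, 1.4227)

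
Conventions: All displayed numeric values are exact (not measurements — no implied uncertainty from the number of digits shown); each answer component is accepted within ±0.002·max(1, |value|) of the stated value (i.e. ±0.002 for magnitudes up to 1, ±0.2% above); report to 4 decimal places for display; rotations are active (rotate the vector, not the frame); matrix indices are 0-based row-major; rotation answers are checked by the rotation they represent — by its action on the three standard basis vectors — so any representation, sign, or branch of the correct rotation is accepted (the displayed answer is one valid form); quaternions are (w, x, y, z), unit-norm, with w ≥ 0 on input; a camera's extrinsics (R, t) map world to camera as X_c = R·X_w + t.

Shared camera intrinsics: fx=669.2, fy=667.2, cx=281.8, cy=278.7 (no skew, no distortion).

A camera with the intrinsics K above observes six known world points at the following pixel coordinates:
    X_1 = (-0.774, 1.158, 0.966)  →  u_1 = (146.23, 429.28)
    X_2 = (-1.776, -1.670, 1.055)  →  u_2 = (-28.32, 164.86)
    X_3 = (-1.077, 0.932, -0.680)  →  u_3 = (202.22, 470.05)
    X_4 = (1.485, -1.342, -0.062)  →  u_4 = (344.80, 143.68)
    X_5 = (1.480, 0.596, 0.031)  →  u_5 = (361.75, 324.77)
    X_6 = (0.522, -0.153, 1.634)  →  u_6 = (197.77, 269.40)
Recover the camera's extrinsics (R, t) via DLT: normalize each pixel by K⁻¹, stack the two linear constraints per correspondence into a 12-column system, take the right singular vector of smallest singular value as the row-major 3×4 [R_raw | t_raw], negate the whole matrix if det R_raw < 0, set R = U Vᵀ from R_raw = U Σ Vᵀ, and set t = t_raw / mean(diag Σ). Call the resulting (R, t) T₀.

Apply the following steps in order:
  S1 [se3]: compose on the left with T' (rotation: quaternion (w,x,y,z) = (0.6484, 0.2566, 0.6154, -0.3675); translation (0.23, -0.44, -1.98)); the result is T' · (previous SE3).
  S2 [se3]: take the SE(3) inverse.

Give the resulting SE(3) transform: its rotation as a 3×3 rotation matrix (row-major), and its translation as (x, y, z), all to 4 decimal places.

rotation (matrix) = ((0.1399, -0.7303, -0.6687), (0.8893, 0.3897, -0.2395), (0.4355, -0.5611, 0.7039)), translation = (-4.9705, -2.0383, -4.0239)

source (pnp_recover): camera pose = R=[0.7733 0.1492 -0.6163; -0.2461 0.9664 -0.0748; 0.5844 0.2095 0.7840], t=(-0.3500, 0.2900, 6.2203)
after S1 (compose_se3): R=[0.1399 0.8893 0.4355; -0.7303 0.3897 -0.5611; -0.6687 -0.2395 0.7039], t=(4.2603, -5.0935, -0.9794)
after S2 (invert_se3): R=[0.1399 -0.7303 -0.6687; 0.8893 0.3897 -0.2395; 0.4355 -0.5611 0.7039], t=(-4.9705, -2.0383, -4.0239)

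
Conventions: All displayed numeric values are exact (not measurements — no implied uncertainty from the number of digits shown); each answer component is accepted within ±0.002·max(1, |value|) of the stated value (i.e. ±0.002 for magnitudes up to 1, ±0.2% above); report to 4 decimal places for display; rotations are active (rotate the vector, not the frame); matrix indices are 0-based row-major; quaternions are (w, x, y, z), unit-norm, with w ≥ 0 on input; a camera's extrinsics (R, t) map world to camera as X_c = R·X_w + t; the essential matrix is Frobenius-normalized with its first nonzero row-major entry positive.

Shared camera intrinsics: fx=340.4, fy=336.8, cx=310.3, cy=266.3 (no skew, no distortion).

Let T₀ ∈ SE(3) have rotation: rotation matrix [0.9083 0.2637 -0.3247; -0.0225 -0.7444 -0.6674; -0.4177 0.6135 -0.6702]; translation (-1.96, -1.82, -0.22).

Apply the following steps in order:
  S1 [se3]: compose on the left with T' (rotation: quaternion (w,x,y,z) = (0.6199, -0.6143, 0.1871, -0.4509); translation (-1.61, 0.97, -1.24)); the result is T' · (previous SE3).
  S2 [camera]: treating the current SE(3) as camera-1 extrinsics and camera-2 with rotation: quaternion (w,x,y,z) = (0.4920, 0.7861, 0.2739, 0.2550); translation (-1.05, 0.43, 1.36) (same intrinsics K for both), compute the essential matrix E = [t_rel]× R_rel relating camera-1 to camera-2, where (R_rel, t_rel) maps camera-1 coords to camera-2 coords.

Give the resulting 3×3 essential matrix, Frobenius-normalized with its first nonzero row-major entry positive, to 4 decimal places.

after S1 (compose_se3): R=[0.1397 0.3752 -0.9164; -0.9606 0.2759 -0.0335; 0.2402 0.8850 0.3989], t=(-3.4078, 2.6796, -0.2164)
after S2 (essential): [0.1331 0.4103 0.5539; -0.1440 -0.2928 0.3329; 0.1917 0.4156 -0.2837]

matrix = [0.1331 0.4103 0.5539; -0.1440 -0.2928 0.3329; 0.1917 0.4156 -0.2837]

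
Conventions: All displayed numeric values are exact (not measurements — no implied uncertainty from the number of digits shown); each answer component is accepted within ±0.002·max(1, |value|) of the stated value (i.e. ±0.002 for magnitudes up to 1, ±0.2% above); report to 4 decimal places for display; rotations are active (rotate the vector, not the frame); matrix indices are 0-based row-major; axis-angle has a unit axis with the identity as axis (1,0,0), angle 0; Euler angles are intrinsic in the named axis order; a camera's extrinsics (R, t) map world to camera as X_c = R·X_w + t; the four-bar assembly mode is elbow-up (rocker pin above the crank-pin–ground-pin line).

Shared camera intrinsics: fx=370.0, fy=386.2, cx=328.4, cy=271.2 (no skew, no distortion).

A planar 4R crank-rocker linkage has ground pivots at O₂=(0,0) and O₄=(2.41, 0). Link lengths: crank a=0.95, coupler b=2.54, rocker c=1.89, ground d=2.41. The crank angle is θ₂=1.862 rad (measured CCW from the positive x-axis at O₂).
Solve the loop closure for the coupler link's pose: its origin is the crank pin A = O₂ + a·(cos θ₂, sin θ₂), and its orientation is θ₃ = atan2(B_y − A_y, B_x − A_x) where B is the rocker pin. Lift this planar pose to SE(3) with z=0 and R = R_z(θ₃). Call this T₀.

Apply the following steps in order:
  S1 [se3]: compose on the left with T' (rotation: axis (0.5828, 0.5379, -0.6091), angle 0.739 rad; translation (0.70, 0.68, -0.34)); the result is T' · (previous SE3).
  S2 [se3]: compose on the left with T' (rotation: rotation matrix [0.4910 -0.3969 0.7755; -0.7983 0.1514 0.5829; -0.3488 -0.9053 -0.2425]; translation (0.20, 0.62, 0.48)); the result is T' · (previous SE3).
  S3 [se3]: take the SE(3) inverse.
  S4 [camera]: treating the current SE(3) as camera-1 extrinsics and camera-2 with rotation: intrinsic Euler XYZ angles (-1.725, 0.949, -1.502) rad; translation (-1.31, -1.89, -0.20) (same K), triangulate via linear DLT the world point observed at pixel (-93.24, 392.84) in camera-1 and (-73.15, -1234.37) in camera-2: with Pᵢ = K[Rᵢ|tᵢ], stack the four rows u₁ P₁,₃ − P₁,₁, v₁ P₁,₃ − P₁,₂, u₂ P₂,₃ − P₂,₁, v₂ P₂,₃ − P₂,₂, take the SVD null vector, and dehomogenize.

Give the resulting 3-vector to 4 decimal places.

source (fourbar_fk): coupler pose = R=[0.9272 -0.3746 0.0000; 0.3746 0.9272 0.0000; 0.0000 0.0000 1.0000], t=(-0.2728, 0.9100, 0.0000)
after S1 (compose_se3): R=[0.9518 0.1462 0.2697; 0.0006 0.8784 -0.4780; -0.3068 0.4551 0.8359], t=(0.9220, 1.5109, 0.0635)
after S2 (compose_se3): R=[0.2292 0.0761 0.9704; -0.9385 0.2816 0.1996; -0.2581 -0.9565 0.1360], t=(0.1023, 0.1498, -1.2248)
after S3 (invert_se3): R=[0.2292 -0.9385 -0.2581; 0.0761 0.2816 -0.9565; 0.9704 0.1996 0.1360], t=(-0.1989, -1.2215, 0.0374)
after S4 (triangulate): (1.0029, 1.8177, -1.0666)

result = (1.0029, 1.8177, -1.0666)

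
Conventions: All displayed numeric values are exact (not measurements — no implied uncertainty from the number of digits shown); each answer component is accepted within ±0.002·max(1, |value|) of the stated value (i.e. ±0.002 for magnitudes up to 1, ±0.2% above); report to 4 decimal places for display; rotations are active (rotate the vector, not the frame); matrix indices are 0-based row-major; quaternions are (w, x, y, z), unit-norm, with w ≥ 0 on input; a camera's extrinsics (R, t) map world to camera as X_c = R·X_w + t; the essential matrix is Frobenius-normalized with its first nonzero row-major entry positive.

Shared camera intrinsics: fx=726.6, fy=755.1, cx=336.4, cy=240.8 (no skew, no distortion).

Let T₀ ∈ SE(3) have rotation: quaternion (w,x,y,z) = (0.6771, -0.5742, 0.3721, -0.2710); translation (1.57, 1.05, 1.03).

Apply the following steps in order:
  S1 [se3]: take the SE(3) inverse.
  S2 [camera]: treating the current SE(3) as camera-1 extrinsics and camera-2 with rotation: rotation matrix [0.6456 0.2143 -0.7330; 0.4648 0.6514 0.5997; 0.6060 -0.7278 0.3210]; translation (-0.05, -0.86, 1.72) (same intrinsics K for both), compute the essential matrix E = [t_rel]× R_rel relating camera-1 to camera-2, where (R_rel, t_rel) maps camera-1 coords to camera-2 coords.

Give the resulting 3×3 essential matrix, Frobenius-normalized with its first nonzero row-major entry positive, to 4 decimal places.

matrix = [0.5052 0.1430 -0.4583; 0.1083 0.5036 0.3608; -0.1546 -0.2913 -0.1001]

after S1 (invert_se3): R=[0.5762 -0.7943 -0.1927; -0.0603 0.1938 -0.9792; 0.8151 0.5759 0.0637], t=(0.1277, 0.8998, -1.9499)
after S2 (essential): [0.5052 0.1430 -0.4583; 0.1083 0.5036 0.3608; -0.1546 -0.2913 -0.1001]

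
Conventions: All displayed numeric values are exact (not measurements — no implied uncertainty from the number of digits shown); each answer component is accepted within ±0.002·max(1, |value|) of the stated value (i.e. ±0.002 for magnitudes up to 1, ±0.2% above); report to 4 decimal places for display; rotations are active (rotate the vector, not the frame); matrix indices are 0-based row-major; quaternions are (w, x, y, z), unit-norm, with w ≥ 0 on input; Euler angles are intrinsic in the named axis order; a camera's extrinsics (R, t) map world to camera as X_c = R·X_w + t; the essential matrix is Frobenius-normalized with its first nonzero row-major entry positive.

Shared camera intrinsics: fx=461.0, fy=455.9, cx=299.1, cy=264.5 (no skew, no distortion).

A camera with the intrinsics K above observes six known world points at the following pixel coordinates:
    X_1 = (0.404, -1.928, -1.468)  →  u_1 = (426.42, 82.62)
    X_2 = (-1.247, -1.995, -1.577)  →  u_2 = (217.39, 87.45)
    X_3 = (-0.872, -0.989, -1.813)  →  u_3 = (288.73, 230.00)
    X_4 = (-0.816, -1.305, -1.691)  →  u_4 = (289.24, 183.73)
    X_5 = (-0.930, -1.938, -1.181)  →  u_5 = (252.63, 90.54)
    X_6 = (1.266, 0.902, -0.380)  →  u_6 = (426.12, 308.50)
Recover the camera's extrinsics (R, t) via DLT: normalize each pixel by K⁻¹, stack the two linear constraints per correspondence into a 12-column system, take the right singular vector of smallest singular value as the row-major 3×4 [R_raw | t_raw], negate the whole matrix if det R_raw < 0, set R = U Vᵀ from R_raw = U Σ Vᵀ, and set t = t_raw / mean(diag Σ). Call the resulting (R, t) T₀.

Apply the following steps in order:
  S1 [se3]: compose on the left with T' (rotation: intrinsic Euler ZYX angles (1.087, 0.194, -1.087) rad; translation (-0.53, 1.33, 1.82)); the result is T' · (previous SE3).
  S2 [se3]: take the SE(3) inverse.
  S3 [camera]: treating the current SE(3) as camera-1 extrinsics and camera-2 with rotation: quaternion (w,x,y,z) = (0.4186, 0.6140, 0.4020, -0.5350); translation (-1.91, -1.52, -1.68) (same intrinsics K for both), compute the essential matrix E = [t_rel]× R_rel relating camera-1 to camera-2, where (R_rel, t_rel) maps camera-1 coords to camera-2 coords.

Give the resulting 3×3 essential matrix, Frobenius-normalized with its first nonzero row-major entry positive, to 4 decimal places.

source (pnp_recover): camera pose = R=[0.9562 0.0456 -0.2892; -0.1592 0.9100 -0.3828; 0.2457 0.4120 0.8774], t=(0.2800, -0.1893, 5.6101)
after S1 (compose_se3): R=[0.3323 -0.7318 -0.5950; 0.9409 0.3014 0.1547; 0.0661 -0.6112 0.7887], t=(-4.4715, 4.3162, 4.4910)
after S2 (invert_se3): R=[0.3323 0.9409 0.0661; -0.7318 0.3014 -0.6112; -0.5950 0.1547 0.7887], t=(-2.8719, -1.8283, -6.8704)
after S3 (essential): [0.2578 -0.6397 -0.1544; 0.2298 0.0827 -0.0542; 0.5869 0.2766 -0.1302]

matrix = [0.2578 -0.6397 -0.1544; 0.2298 0.0827 -0.0542; 0.5869 0.2766 -0.1302]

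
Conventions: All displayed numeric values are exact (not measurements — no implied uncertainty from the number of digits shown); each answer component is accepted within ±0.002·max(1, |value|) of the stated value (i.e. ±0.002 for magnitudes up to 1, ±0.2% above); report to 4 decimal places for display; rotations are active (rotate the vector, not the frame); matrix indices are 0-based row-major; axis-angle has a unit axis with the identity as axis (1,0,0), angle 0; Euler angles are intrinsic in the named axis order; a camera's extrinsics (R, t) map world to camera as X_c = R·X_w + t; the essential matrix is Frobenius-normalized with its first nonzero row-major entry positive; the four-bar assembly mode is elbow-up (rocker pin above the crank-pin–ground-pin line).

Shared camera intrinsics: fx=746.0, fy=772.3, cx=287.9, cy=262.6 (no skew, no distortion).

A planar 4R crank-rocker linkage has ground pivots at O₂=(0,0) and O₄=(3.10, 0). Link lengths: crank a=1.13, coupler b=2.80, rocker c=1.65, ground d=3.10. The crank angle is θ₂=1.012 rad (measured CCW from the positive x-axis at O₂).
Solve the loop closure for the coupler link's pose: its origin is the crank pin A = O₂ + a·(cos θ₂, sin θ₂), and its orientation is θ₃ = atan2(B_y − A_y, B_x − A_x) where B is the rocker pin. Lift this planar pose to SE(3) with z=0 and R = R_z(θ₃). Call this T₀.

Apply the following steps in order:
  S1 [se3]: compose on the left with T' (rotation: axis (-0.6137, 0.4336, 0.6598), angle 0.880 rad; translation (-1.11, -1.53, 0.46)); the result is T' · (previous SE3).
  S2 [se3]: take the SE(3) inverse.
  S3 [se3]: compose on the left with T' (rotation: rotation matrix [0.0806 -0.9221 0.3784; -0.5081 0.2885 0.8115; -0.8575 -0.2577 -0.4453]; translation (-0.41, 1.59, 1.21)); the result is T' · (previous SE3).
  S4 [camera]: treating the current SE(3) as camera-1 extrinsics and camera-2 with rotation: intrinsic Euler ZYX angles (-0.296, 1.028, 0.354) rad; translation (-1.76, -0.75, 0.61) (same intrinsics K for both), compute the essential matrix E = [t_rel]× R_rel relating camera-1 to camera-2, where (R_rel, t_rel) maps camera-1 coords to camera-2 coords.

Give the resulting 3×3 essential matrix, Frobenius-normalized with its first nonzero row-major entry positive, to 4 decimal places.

source (fourbar_fk): coupler pose = R=[0.9703 -0.2420 0.0000; 0.2420 0.9703 0.0000; 0.0000 0.0000 1.0000], t=(0.5991, 0.9581, 0.0000)
after S1 (compose_se3): R=[0.6044 -0.7744 0.1873; 0.5705 0.5847 0.5768; -0.5562 -0.2418 0.7951], t=(-1.2262, -0.6073, -0.1820)
after S2 (invert_se3): R=[0.6044 0.5705 -0.5562; -0.7744 0.5847 -0.2418; 0.1873 0.5768 0.7951], t=(0.9863, -0.6384, 0.7246)
after S3 (compose_se3): R=[0.8337 -0.2749 0.4790; -0.3786 0.3469 0.8581; -0.4021 -0.8967 0.1852], t=(0.5324, 1.4927, 0.2061)
after S4 (essential): [0.0502 0.0215 0.0722; 0.4244 -0.5104 -0.2435; -0.4404 -0.1093 -0.5348]

matrix = [0.0502 0.0215 0.0722; 0.4244 -0.5104 -0.2435; -0.4404 -0.1093 -0.5348]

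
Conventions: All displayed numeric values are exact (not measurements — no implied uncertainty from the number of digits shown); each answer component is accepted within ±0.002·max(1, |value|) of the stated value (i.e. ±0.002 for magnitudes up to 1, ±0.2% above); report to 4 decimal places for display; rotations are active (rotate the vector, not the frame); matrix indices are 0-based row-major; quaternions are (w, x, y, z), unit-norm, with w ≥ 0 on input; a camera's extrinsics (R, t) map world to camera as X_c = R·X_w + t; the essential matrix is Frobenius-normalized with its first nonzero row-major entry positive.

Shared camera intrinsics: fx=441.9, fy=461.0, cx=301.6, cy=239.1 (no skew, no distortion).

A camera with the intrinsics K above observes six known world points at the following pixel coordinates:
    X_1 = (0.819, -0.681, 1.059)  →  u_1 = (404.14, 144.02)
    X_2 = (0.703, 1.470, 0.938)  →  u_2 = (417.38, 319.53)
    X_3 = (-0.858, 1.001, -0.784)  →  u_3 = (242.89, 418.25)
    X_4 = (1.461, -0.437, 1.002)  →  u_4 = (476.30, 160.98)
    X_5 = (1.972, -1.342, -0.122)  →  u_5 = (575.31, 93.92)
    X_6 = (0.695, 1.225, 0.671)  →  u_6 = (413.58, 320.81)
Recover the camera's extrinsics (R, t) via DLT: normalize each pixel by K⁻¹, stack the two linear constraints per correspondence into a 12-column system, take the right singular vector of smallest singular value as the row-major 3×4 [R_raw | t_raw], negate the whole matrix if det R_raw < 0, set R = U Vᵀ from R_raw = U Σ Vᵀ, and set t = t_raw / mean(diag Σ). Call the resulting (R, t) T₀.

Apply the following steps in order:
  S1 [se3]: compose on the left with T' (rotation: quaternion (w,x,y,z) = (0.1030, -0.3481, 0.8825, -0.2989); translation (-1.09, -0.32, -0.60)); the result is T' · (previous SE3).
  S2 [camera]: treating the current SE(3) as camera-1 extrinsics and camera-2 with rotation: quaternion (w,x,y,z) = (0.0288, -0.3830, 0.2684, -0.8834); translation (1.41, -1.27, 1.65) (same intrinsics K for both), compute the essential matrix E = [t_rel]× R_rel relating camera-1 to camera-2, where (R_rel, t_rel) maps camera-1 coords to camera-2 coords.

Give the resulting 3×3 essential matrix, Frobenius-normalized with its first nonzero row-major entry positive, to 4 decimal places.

source (pnp_recover): camera pose = R=[0.9393 0.2542 0.2304; -0.0785 0.8131 -0.5767; -0.3340 0.5236 0.7837], t=(0.1600, 0.3400, 4.1102)
after S1 (compose_se3): R=[-0.7785 -0.4326 0.4548; -0.5282 0.0602 -0.8470; 0.3390 -0.8996 -0.2754], t=(0.2068, -2.1051, -4.0880)
after S2 (essential): [0.1679 0.6812 0.0144; -0.3597 0.1619 0.0684; 0.5741 -0.0893 -0.0989]

matrix = [0.1679 0.6812 0.0144; -0.3597 0.1619 0.0684; 0.5741 -0.0893 -0.0989]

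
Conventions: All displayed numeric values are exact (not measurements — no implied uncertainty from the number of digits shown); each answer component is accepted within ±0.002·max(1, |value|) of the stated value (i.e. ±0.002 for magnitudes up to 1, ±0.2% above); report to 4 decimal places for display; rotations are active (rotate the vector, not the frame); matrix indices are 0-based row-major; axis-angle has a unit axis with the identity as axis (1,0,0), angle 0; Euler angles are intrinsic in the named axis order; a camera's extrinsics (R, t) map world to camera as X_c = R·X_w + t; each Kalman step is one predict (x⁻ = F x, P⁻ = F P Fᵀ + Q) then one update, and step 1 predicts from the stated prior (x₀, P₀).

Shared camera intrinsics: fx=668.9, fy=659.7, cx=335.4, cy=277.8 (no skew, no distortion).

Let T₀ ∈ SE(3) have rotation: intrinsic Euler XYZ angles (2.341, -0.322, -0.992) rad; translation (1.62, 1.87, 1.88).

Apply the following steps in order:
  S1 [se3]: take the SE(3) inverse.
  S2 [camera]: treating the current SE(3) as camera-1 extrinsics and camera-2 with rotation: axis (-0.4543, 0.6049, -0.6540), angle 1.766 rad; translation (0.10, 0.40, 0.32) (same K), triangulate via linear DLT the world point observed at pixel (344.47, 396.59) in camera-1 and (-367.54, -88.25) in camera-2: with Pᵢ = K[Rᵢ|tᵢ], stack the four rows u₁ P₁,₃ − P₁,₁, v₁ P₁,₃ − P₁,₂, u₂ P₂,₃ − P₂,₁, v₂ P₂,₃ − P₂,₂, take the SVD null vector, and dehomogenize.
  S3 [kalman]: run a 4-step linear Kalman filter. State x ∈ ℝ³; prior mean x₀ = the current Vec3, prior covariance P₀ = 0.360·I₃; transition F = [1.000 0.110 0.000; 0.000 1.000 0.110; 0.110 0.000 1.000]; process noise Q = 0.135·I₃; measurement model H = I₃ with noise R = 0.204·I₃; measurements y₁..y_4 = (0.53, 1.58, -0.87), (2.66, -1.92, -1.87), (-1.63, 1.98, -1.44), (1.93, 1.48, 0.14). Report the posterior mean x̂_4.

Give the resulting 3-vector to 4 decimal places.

result = (1.0758, 1.0559, -0.4909)

after S1 (invert_se3): R=[0.5189 0.4586 -0.7214; 0.7941 -0.5710 0.2082; -0.3165 -0.6809 -0.6605], t=(-0.3420, -0.6100, 3.0276)
after S2 (triangulate): (0.8190, -1.8717, -1.1654)
after S3 (kf_track): (1.0758, 1.0559, -0.4909)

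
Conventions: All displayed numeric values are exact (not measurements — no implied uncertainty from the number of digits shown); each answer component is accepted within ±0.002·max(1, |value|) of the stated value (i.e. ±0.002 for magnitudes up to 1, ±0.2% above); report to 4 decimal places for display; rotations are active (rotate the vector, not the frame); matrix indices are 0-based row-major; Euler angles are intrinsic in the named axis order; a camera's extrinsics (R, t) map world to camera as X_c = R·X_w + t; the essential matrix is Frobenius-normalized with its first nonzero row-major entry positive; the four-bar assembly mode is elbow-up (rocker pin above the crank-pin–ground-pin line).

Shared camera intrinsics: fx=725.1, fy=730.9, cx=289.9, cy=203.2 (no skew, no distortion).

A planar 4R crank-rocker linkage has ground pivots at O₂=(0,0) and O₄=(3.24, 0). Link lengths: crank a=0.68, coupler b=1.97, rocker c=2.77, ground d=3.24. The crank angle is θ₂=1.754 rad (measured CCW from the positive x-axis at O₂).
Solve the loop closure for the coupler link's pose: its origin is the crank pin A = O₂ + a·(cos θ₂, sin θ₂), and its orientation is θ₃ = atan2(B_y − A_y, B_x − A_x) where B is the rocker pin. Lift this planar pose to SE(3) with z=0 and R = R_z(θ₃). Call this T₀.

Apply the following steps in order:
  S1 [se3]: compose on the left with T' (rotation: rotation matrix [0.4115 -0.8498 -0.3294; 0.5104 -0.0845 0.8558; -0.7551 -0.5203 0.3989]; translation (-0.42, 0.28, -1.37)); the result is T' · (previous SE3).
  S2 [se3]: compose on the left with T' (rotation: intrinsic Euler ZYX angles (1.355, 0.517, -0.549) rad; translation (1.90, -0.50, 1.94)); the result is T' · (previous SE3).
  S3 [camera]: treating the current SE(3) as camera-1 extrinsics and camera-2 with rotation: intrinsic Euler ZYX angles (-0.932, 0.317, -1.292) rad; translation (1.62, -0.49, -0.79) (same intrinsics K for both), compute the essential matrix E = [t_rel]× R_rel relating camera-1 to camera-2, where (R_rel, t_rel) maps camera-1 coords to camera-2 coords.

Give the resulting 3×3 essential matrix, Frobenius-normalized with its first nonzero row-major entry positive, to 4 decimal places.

source (fourbar_fk): coupler pose = R=[0.7360 -0.6770 0.0000; 0.6770 0.7360 0.0000; 0.0000 0.0000 1.0000], t=(-0.1239, 0.6686, 0.0000)
after S1 (compose_se3): R=[-0.2725 -0.9040 -0.3294; 0.3184 -0.4078 0.8558; -0.9080 0.1283 0.3989], t=(-1.0392, 0.1602, -1.6243)
after S2 (compose_se3): R=[0.0472 0.1402 -0.9890; -0.7288 -0.6722 -0.1301; -0.6831 0.7269 0.0704], t=(2.2455, -2.2440, 1.1764)
after S3 (essential): [0.2300 -0.0958 -0.4262; -0.1823 -0.6793 0.0718; -0.2305 0.1186 0.4351]

matrix = [0.2300 -0.0958 -0.4262; -0.1823 -0.6793 0.0718; -0.2305 0.1186 0.4351]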